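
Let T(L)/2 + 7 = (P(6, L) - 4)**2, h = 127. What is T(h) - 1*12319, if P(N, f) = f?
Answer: 17925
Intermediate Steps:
T(L) = -14 + 2*(-4 + L)**2 (T(L) = -14 + 2*(L - 4)**2 = -14 + 2*(-4 + L)**2)
T(h) - 1*12319 = (-14 + 2*(-4 + 127)**2) - 1*12319 = (-14 + 2*123**2) - 12319 = (-14 + 2*15129) - 12319 = (-14 + 30258) - 12319 = 30244 - 12319 = 17925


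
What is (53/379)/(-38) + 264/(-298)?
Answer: -1908961/2145898 ≈ -0.88959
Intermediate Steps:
(53/379)/(-38) + 264/(-298) = (53*(1/379))*(-1/38) + 264*(-1/298) = (53/379)*(-1/38) - 132/149 = -53/14402 - 132/149 = -1908961/2145898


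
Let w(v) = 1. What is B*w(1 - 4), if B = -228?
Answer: -228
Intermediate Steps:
B*w(1 - 4) = -228*1 = -228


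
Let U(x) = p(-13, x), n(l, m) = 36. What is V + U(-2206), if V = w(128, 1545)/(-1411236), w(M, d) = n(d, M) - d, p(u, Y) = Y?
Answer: -1037728369/470412 ≈ -2206.0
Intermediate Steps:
U(x) = x
w(M, d) = 36 - d
V = 503/470412 (V = (36 - 1*1545)/(-1411236) = (36 - 1545)*(-1/1411236) = -1509*(-1/1411236) = 503/470412 ≈ 0.0010693)
V + U(-2206) = 503/470412 - 2206 = -1037728369/470412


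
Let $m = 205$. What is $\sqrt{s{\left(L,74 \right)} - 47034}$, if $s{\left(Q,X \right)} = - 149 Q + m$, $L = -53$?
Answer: $2 i \sqrt{9733} \approx 197.31 i$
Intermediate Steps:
$s{\left(Q,X \right)} = 205 - 149 Q$ ($s{\left(Q,X \right)} = - 149 Q + 205 = 205 - 149 Q$)
$\sqrt{s{\left(L,74 \right)} - 47034} = \sqrt{\left(205 - -7897\right) - 47034} = \sqrt{\left(205 + 7897\right) - 47034} = \sqrt{8102 - 47034} = \sqrt{-38932} = 2 i \sqrt{9733}$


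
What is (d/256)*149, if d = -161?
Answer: -23989/256 ≈ -93.707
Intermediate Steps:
(d/256)*149 = -161/256*149 = -23989/256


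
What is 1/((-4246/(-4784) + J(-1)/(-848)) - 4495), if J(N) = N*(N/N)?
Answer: -253552/1139490903 ≈ -0.00022251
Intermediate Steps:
J(N) = N (J(N) = N*1 = N)
1/((-4246/(-4784) + J(-1)/(-848)) - 4495) = 1/((-4246/(-4784) - 1/(-848)) - 4495) = 1/((-4246*(-1/4784) - 1*(-1/848)) - 4495) = 1/((2123/2392 + 1/848) - 4495) = 1/(225337/253552 - 4495) = 1/(-1139490903/253552) = -253552/1139490903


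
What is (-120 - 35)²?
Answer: 24025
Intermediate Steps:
(-120 - 35)² = (-155)² = 24025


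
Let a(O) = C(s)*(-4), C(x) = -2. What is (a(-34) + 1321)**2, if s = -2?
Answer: 1766241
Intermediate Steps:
a(O) = 8 (a(O) = -2*(-4) = 8)
(a(-34) + 1321)**2 = (8 + 1321)**2 = 1329**2 = 1766241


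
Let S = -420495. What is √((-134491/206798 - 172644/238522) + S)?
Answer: I*√255771303614287224673581326/24662936278 ≈ 648.46*I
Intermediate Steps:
√((-134491/206798 - 172644/238522) + S) = √((-134491/206798 - 172644/238522) - 420495) = √((-134491*1/206798 - 172644*1/238522) - 420495) = √((-134491/206798 - 86322/119261) - 420495) = √(-33890748107/24662936278 - 420495) = √(-10370675280965717/24662936278) = I*√255771303614287224673581326/24662936278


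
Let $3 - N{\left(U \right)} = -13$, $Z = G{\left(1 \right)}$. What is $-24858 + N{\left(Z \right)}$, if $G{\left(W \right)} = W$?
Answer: $-24842$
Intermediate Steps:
$Z = 1$
$N{\left(U \right)} = 16$ ($N{\left(U \right)} = 3 - -13 = 3 + 13 = 16$)
$-24858 + N{\left(Z \right)} = -24858 + 16 = -24842$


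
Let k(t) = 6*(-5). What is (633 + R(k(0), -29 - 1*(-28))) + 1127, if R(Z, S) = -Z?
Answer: 1790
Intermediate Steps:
k(t) = -30
(633 + R(k(0), -29 - 1*(-28))) + 1127 = (633 - 1*(-30)) + 1127 = (633 + 30) + 1127 = 663 + 1127 = 1790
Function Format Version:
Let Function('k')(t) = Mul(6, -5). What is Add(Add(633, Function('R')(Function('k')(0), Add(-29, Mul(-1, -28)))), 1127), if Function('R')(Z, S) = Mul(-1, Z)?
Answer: 1790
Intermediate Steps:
Function('k')(t) = -30
Add(Add(633, Function('R')(Function('k')(0), Add(-29, Mul(-1, -28)))), 1127) = Add(Add(633, Mul(-1, -30)), 1127) = Add(Add(633, 30), 1127) = Add(663, 1127) = 1790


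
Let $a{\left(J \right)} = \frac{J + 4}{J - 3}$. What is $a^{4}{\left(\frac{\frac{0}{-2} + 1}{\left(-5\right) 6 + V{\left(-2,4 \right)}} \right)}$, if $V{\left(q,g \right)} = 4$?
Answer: $\frac{112550881}{38950081} \approx 2.8896$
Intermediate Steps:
$a{\left(J \right)} = \frac{4 + J}{-3 + J}$
$a^{4}{\left(\frac{\frac{0}{-2} + 1}{\left(-5\right) 6 + V{\left(-2,4 \right)}} \right)} = \left(\frac{4 + \frac{\frac{0}{-2} + 1}{\left(-5\right) 6 + 4}}{-3 + \frac{\frac{0}{-2} + 1}{\left(-5\right) 6 + 4}}\right)^{4} = \left(\frac{4 + \frac{0 \left(- \frac{1}{2}\right) + 1}{-30 + 4}}{-3 + \frac{0 \left(- \frac{1}{2}\right) + 1}{-30 + 4}}\right)^{4} = \left(\frac{4 + \frac{0 + 1}{-26}}{-3 + \frac{0 + 1}{-26}}\right)^{4} = \left(\frac{4 + 1 \left(- \frac{1}{26}\right)}{-3 + 1 \left(- \frac{1}{26}\right)}\right)^{4} = \left(\frac{4 - \frac{1}{26}}{-3 - \frac{1}{26}}\right)^{4} = \left(\frac{1}{- \frac{79}{26}} \cdot \frac{103}{26}\right)^{4} = \left(\left(- \frac{26}{79}\right) \frac{103}{26}\right)^{4} = \left(- \frac{103}{79}\right)^{4} = \frac{112550881}{38950081}$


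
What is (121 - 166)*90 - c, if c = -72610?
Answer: 68560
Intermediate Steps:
(121 - 166)*90 - c = (121 - 166)*90 - 1*(-72610) = -45*90 + 72610 = -4050 + 72610 = 68560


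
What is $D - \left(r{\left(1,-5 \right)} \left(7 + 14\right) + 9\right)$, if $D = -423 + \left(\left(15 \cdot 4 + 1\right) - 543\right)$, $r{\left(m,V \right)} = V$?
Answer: $-809$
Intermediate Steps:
$D = -905$ ($D = -423 + \left(\left(60 + 1\right) - 543\right) = -423 + \left(61 - 543\right) = -423 - 482 = -905$)
$D - \left(r{\left(1,-5 \right)} \left(7 + 14\right) + 9\right) = -905 - \left(- 5 \left(7 + 14\right) + 9\right) = -905 - \left(\left(-5\right) 21 + 9\right) = -905 - \left(-105 + 9\right) = -905 - -96 = -905 + 96 = -809$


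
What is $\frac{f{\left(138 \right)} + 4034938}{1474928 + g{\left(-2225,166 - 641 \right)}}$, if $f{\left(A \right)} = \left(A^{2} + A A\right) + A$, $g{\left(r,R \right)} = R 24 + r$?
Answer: $\frac{4073164}{1461303} \approx 2.7873$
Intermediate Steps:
$g{\left(r,R \right)} = r + 24 R$ ($g{\left(r,R \right)} = 24 R + r = r + 24 R$)
$f{\left(A \right)} = A + 2 A^{2}$ ($f{\left(A \right)} = \left(A^{2} + A^{2}\right) + A = 2 A^{2} + A = A + 2 A^{2}$)
$\frac{f{\left(138 \right)} + 4034938}{1474928 + g{\left(-2225,166 - 641 \right)}} = \frac{138 \left(1 + 2 \cdot 138\right) + 4034938}{1474928 + \left(-2225 + 24 \left(166 - 641\right)\right)} = \frac{138 \left(1 + 276\right) + 4034938}{1474928 + \left(-2225 + 24 \left(-475\right)\right)} = \frac{138 \cdot 277 + 4034938}{1474928 - 13625} = \frac{38226 + 4034938}{1474928 - 13625} = \frac{4073164}{1461303}$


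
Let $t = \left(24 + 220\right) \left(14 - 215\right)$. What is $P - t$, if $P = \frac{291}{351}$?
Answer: $\frac{5738245}{117} \approx 49045.0$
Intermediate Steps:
$P = \frac{97}{117}$ ($P = 291 \cdot \frac{1}{351} = \frac{97}{117} \approx 0.82906$)
$t = -49044$ ($t = 244 \left(-201\right) = -49044$)
$P - t = \frac{97}{117} - -49044 = \frac{97}{117} + 49044 = \frac{5738245}{117}$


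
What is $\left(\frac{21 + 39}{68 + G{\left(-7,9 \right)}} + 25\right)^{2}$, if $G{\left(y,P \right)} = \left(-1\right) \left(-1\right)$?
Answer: $\frac{354025}{529} \approx 669.23$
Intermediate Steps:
$G{\left(y,P \right)} = 1$
$\left(\frac{21 + 39}{68 + G{\left(-7,9 \right)}} + 25\right)^{2} = \left(\frac{21 + 39}{68 + 1} + 25\right)^{2} = \left(\frac{60}{69} + 25\right)^{2} = \left(60 \cdot \frac{1}{69} + 25\right)^{2} = \left(\frac{20}{23} + 25\right)^{2} = \left(\frac{595}{23}\right)^{2} = \frac{354025}{529}$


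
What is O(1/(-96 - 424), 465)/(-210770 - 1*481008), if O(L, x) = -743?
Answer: 743/691778 ≈ 0.0010740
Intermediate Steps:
O(1/(-96 - 424), 465)/(-210770 - 1*481008) = -743/(-210770 - 1*481008) = -743/(-210770 - 481008) = -743/(-691778) = -743*(-1/691778) = 743/691778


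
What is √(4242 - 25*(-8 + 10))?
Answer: 4*√262 ≈ 64.746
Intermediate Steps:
√(4242 - 25*(-8 + 10)) = √(4242 - 25*2) = √(4242 - 50) = √4192 = 4*√262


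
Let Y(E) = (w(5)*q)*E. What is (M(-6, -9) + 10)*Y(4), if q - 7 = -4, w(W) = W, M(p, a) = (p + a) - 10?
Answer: -900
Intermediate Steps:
M(p, a) = -10 + a + p (M(p, a) = (a + p) - 10 = -10 + a + p)
q = 3 (q = 7 - 4 = 3)
Y(E) = 15*E (Y(E) = (5*3)*E = 15*E)
(M(-6, -9) + 10)*Y(4) = ((-10 - 9 - 6) + 10)*(15*4) = (-25 + 10)*60 = -15*60 = -900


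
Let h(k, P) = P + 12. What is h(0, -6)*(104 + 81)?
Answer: 1110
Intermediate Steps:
h(k, P) = 12 + P
h(0, -6)*(104 + 81) = (12 - 6)*(104 + 81) = 6*185 = 1110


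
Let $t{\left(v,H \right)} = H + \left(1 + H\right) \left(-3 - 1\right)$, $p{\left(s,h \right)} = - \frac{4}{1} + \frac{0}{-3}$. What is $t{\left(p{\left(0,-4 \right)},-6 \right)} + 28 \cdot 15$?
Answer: $434$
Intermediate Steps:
$p{\left(s,h \right)} = -4$ ($p{\left(s,h \right)} = \left(-4\right) 1 + 0 \left(- \frac{1}{3}\right) = -4 + 0 = -4$)
$t{\left(v,H \right)} = -4 - 3 H$ ($t{\left(v,H \right)} = H + \left(1 + H\right) \left(-4\right) = H - \left(4 + 4 H\right) = -4 - 3 H$)
$t{\left(p{\left(0,-4 \right)},-6 \right)} + 28 \cdot 15 = \left(-4 - -18\right) + 28 \cdot 15 = \left(-4 + 18\right) + 420 = 14 + 420 = 434$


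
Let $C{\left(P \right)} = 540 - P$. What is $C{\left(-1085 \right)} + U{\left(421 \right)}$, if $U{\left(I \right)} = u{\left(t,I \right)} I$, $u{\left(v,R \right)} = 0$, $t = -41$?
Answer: $1625$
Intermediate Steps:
$U{\left(I \right)} = 0$ ($U{\left(I \right)} = 0 I = 0$)
$C{\left(-1085 \right)} + U{\left(421 \right)} = \left(540 - -1085\right) + 0 = \left(540 + 1085\right) + 0 = 1625 + 0 = 1625$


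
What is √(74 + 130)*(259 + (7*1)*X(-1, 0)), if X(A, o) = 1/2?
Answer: 525*√51 ≈ 3749.3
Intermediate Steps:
X(A, o) = ½
√(74 + 130)*(259 + (7*1)*X(-1, 0)) = √(74 + 130)*(259 + (7*1)*(½)) = √204*(259 + 7*(½)) = (2*√51)*(259 + 7/2) = (2*√51)*(525/2) = 525*√51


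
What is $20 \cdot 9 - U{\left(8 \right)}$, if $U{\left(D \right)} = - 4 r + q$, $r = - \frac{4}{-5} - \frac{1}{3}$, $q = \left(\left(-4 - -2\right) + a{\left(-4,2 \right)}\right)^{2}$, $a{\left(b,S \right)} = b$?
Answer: $\frac{2188}{15} \approx 145.87$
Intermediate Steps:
$q = 36$ ($q = \left(\left(-4 - -2\right) - 4\right)^{2} = \left(\left(-4 + 2\right) - 4\right)^{2} = \left(-2 - 4\right)^{2} = \left(-6\right)^{2} = 36$)
$r = \frac{7}{15}$ ($r = \left(-4\right) \left(- \frac{1}{5}\right) - \frac{1}{3} = \frac{4}{5} - \frac{1}{3} = \frac{7}{15} \approx 0.46667$)
$U{\left(D \right)} = \frac{512}{15}$ ($U{\left(D \right)} = \left(-4\right) \frac{7}{15} + 36 = - \frac{28}{15} + 36 = \frac{512}{15}$)
$20 \cdot 9 - U{\left(8 \right)} = 20 \cdot 9 - \frac{512}{15} = 180 - \frac{512}{15} = \frac{2188}{15}$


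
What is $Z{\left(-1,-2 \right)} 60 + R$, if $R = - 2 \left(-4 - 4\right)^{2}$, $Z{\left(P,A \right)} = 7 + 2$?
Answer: $412$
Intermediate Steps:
$Z{\left(P,A \right)} = 9$
$R = -128$ ($R = - 2 \left(-8\right)^{2} = \left(-2\right) 64 = -128$)
$Z{\left(-1,-2 \right)} 60 + R = 9 \cdot 60 - 128 = 540 - 128 = 412$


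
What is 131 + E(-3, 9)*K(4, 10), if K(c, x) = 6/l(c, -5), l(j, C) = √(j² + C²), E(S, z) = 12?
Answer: 131 + 72*√41/41 ≈ 142.24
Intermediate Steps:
l(j, C) = √(C² + j²)
K(c, x) = 6/√(25 + c²) (K(c, x) = 6/(√((-5)² + c²)) = 6/(√(25 + c²)) = 6/√(25 + c²))
131 + E(-3, 9)*K(4, 10) = 131 + 12*(6/√(25 + 4²)) = 131 + 12*(6/√(25 + 16)) = 131 + 12*(6/√41) = 131 + 12*(6*(√41/41)) = 131 + 12*(6*√41/41) = 131 + 72*√41/41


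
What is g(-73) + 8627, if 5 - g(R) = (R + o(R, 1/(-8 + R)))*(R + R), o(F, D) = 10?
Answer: -566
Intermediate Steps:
g(R) = 5 - 2*R*(10 + R) (g(R) = 5 - (R + 10)*(R + R) = 5 - (10 + R)*2*R = 5 - 2*R*(10 + R))
g(-73) + 8627 = (5 - 20*(-73) - 2*(-73)**2) + 8627 = (5 + 1460 - 2*5329) + 8627 = (5 + 1460 - 10658) + 8627 = -9193 + 8627 = -566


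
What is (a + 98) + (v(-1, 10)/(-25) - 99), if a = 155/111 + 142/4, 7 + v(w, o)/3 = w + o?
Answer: 197893/5550 ≈ 35.656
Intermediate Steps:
v(w, o) = -21 + 3*o + 3*w (v(w, o) = -21 + 3*(w + o) = -21 + 3*(o + w) = -21 + (3*o + 3*w) = -21 + 3*o + 3*w)
a = 8191/222 (a = 155*(1/111) + 142*(¼) = 155/111 + 71/2 = 8191/222 ≈ 36.896)
(a + 98) + (v(-1, 10)/(-25) - 99) = (8191/222 + 98) + ((-21 + 3*10 + 3*(-1))/(-25) - 99) = 29947/222 + ((-21 + 30 - 3)*(-1/25) - 99) = 29947/222 + (6*(-1/25) - 99) = 29947/222 + (-6/25 - 99) = 29947/222 - 2481/25 = 197893/5550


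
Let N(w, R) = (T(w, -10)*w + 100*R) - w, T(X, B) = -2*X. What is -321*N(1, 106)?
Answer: -3401637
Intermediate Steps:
N(w, R) = -w - 2*w² + 100*R (N(w, R) = ((-2*w)*w + 100*R) - w = (-2*w² + 100*R) - w = -w - 2*w² + 100*R)
-321*N(1, 106) = -321*(-1*1 - 2*1² + 100*106) = -321*(-1 - 2*1 + 10600) = -321*(-1 - 2 + 10600) = -321*10597 = -3401637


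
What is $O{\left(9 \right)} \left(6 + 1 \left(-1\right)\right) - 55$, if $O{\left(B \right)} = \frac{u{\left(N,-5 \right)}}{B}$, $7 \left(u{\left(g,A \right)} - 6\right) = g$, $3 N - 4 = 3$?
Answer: $- \frac{1390}{27} \approx -51.482$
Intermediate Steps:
$N = \frac{7}{3}$ ($N = \frac{4}{3} + \frac{1}{3} \cdot 3 = \frac{4}{3} + 1 = \frac{7}{3} \approx 2.3333$)
$u{\left(g,A \right)} = 6 + \frac{g}{7}$
$O{\left(B \right)} = \frac{19}{3 B}$ ($O{\left(B \right)} = \frac{6 + \frac{1}{7} \cdot \frac{7}{3}}{B} = \frac{6 + \frac{1}{3}}{B} = \frac{19}{3 B}$)
$O{\left(9 \right)} \left(6 + 1 \left(-1\right)\right) - 55 = \frac{19}{3 \cdot 9} \left(6 + 1 \left(-1\right)\right) - 55 = \frac{19}{3} \cdot \frac{1}{9} \left(6 - 1\right) - 55 = \frac{19}{27} \cdot 5 - 55 = \frac{95}{27} - 55 = - \frac{1390}{27}$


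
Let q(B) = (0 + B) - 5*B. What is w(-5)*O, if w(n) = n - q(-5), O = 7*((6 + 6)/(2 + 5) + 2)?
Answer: -650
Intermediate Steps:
q(B) = -4*B (q(B) = B - 5*B = -4*B)
O = 26 (O = 7*(12/7 + 2) = 7*(26/7) = 26)
w(n) = -20 + n (w(n) = n - (-4)*(-5) = n - 1*20 = n - 20 = -20 + n)
w(-5)*O = (-20 - 5)*26 = -25*26 = -650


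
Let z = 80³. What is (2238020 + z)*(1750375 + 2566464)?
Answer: 11871393586780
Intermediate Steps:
z = 512000
(2238020 + z)*(1750375 + 2566464) = (2238020 + 512000)*(1750375 + 2566464) = 2750020*4316839 = 11871393586780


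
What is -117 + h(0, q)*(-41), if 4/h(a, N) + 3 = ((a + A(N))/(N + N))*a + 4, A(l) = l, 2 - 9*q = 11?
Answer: -281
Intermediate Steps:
q = -1 (q = 2/9 - 1/9*11 = 2/9 - 11/9 = -1)
h(a, N) = 4/(1 + a*(N + a)/(2*N)) (h(a, N) = 4/(-3 + (((a + N)/(N + N))*a + 4)) = 4/(-3 + (((N + a)/((2*N)))*a + 4)) = 4/(-3 + (((N + a)*(1/(2*N)))*a + 4)) = 4/(-3 + (((N + a)/(2*N))*a + 4)) = 4/(-3 + (a*(N + a)/(2*N) + 4)) = 4/(-3 + (4 + a*(N + a)/(2*N))) = 4/(1 + a*(N + a)/(2*N)))
-117 + h(0, q)*(-41) = -117 + (8*(-1)/(0**2 + 2*(-1) - 1*0))*(-41) = -117 + (8*(-1)/(0 - 2 + 0))*(-41) = -117 + (8*(-1)/(-2))*(-41) = -117 + (8*(-1)*(-1/2))*(-41) = -117 + 4*(-41) = -117 - 164 = -281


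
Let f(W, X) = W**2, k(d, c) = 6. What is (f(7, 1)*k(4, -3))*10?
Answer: 2940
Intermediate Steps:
(f(7, 1)*k(4, -3))*10 = (7**2*6)*10 = (49*6)*10 = 294*10 = 2940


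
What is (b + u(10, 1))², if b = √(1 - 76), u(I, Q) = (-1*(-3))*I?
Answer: 825 + 300*I*√3 ≈ 825.0 + 519.62*I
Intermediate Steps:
u(I, Q) = 3*I
b = 5*I*√3 (b = √(-75) = 5*I*√3 ≈ 8.6602*I)
(b + u(10, 1))² = (5*I*√3 + 3*10)² = (5*I*√3 + 30)² = (30 + 5*I*√3)²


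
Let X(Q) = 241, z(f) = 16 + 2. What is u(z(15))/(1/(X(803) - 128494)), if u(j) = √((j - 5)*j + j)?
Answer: -769518*√7 ≈ -2.0360e+6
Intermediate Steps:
z(f) = 18
u(j) = √(j + j*(-5 + j)) (u(j) = √((-5 + j)*j + j) = √(j*(-5 + j) + j) = √(j + j*(-5 + j)))
u(z(15))/(1/(X(803) - 128494)) = √(18*(-4 + 18))/(1/(241 - 128494)) = √(18*14)/(1/(-128253)) = √252/(-1/128253) = (6*√7)*(-128253) = -769518*√7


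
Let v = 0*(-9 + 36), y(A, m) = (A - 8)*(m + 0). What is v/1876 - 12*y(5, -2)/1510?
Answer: -36/755 ≈ -0.047682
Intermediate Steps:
y(A, m) = m*(-8 + A) (y(A, m) = (-8 + A)*m = m*(-8 + A))
v = 0 (v = 0*27 = 0)
v/1876 - 12*y(5, -2)/1510 = 0/1876 - (-24)*(-8 + 5)/1510 = 0*(1/1876) - (-24)*(-3)*(1/1510) = 0 - 12*6*(1/1510) = 0 - 72*1/1510 = 0 - 36/755 = -36/755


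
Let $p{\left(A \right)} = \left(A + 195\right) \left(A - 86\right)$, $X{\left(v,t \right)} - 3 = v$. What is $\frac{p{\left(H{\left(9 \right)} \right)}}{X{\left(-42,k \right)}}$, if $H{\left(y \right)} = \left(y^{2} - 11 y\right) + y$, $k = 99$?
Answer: $\frac{5890}{13} \approx 453.08$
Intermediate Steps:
$X{\left(v,t \right)} = 3 + v$
$H{\left(y \right)} = y^{2} - 10 y$
$p{\left(A \right)} = \left(-86 + A\right) \left(195 + A\right)$ ($p{\left(A \right)} = \left(195 + A\right) \left(-86 + A\right) = \left(-86 + A\right) \left(195 + A\right)$)
$\frac{p{\left(H{\left(9 \right)} \right)}}{X{\left(-42,k \right)}} = \frac{-16770 + \left(9 \left(-10 + 9\right)\right)^{2} + 109 \cdot 9 \left(-10 + 9\right)}{3 - 42} = \frac{-16770 + \left(9 \left(-1\right)\right)^{2} + 109 \cdot 9 \left(-1\right)}{-39} = \left(-16770 + \left(-9\right)^{2} + 109 \left(-9\right)\right) \left(- \frac{1}{39}\right) = \left(-16770 + 81 - 981\right) \left(- \frac{1}{39}\right) = \left(-17670\right) \left(- \frac{1}{39}\right) = \frac{5890}{13}$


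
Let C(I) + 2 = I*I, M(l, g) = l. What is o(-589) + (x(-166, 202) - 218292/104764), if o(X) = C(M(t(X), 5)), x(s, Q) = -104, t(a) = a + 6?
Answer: 8899201980/26191 ≈ 3.3978e+5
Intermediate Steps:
t(a) = 6 + a
C(I) = -2 + I² (C(I) = -2 + I*I = -2 + I²)
o(X) = -2 + (6 + X)²
o(-589) + (x(-166, 202) - 218292/104764) = (-2 + (6 - 589)²) + (-104 - 218292/104764) = (-2 + (-583)²) + (-104 - 218292/104764) = (-2 + 339889) + (-104 - 1*54573/26191) = 339887 + (-104 - 54573/26191) = 339887 - 2778437/26191 = 8899201980/26191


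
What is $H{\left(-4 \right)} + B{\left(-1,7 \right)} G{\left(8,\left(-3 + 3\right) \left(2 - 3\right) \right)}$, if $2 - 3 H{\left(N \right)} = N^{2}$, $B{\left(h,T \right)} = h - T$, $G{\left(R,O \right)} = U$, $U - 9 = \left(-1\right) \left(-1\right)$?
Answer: $- \frac{254}{3} \approx -84.667$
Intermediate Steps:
$U = 10$ ($U = 9 - -1 = 9 + 1 = 10$)
$G{\left(R,O \right)} = 10$
$H{\left(N \right)} = \frac{2}{3} - \frac{N^{2}}{3}$
$H{\left(-4 \right)} + B{\left(-1,7 \right)} G{\left(8,\left(-3 + 3\right) \left(2 - 3\right) \right)} = \left(\frac{2}{3} - \frac{\left(-4\right)^{2}}{3}\right) + \left(-1 - 7\right) 10 = \left(\frac{2}{3} - \frac{16}{3}\right) + \left(-1 - 7\right) 10 = \left(\frac{2}{3} - \frac{16}{3}\right) - 80 = - \frac{14}{3} - 80 = - \frac{254}{3}$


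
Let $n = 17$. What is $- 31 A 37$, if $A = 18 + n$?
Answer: $-40145$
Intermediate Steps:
$A = 35$ ($A = 18 + 17 = 35$)
$- 31 A 37 = \left(-31\right) 35 \cdot 37 = \left(-1085\right) 37 = -40145$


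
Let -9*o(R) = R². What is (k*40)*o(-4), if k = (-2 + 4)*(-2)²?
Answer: -5120/9 ≈ -568.89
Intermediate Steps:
o(R) = -R²/9
k = 8 (k = 2*4 = 8)
(k*40)*o(-4) = (8*40)*(-⅑*(-4)²) = 320*(-⅑*16) = 320*(-16/9) = -5120/9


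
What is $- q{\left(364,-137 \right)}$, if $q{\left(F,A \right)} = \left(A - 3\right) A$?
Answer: $-19180$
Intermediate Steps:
$q{\left(F,A \right)} = A \left(-3 + A\right)$ ($q{\left(F,A \right)} = \left(-3 + A\right) A = A \left(-3 + A\right)$)
$- q{\left(364,-137 \right)} = - \left(-137\right) \left(-3 - 137\right) = - \left(-137\right) \left(-140\right) = \left(-1\right) 19180 = -19180$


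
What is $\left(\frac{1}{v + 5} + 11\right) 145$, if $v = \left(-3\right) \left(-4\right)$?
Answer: $\frac{27260}{17} \approx 1603.5$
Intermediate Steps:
$v = 12$
$\left(\frac{1}{v + 5} + 11\right) 145 = \left(\frac{1}{12 + 5} + 11\right) 145 = \left(\frac{1}{17} + 11\right) 145 = \frac{188}{17} \cdot 145 = \frac{27260}{17}$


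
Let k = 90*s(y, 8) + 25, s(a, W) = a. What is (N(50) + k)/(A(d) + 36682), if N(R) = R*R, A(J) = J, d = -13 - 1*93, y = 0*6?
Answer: 2525/36576 ≈ 0.069034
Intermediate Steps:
y = 0
d = -106 (d = -13 - 93 = -106)
N(R) = R²
k = 25 (k = 90*0 + 25 = 0 + 25 = 25)
(N(50) + k)/(A(d) + 36682) = (50² + 25)/(-106 + 36682) = (2500 + 25)/36576 = 2525*(1/36576) = 2525/36576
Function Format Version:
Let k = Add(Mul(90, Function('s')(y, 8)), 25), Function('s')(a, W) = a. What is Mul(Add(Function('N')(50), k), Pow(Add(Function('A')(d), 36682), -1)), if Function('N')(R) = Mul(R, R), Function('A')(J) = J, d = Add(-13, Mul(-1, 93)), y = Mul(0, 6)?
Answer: Rational(2525, 36576) ≈ 0.069034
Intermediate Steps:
y = 0
d = -106 (d = Add(-13, -93) = -106)
Function('N')(R) = Pow(R, 2)
k = 25 (k = Add(Mul(90, 0), 25) = Add(0, 25) = 25)
Mul(Add(Function('N')(50), k), Pow(Add(Function('A')(d), 36682), -1)) = Mul(Add(Pow(50, 2), 25), Pow(Add(-106, 36682), -1)) = Mul(Add(2500, 25), Pow(36576, -1)) = Mul(2525, Rational(1, 36576)) = Rational(2525, 36576)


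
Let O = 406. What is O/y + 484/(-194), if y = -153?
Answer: -76408/14841 ≈ -5.1484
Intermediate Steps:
O/y + 484/(-194) = 406/(-153) + 484/(-194) = 406*(-1/153) + 484*(-1/194) = -406/153 - 242/97 = -76408/14841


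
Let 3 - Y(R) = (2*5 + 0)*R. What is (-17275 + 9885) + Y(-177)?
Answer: -5617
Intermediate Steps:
Y(R) = 3 - 10*R (Y(R) = 3 - (2*5 + 0)*R = 3 - (10 + 0)*R = 3 - 10*R)
(-17275 + 9885) + Y(-177) = (-17275 + 9885) + (3 - 10*(-177)) = -7390 + (3 + 1770) = -7390 + 1773 = -5617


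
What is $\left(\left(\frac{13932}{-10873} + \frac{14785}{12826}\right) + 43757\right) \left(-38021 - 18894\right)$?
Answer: $- \frac{347307071715836985}{139457098} \approx -2.4904 \cdot 10^{9}$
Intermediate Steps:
$\left(\left(\frac{13932}{-10873} + \frac{14785}{12826}\right) + 43757\right) \left(-38021 - 18894\right) = \left(\left(13932 \left(- \frac{1}{10873}\right) + 14785 \cdot \frac{1}{12826}\right) + 43757\right) \left(-56915\right) = \left(\left(- \frac{13932}{10873} + \frac{14785}{12826}\right) + 43757\right) \left(-56915\right) = \left(- \frac{17934527}{139457098} + 43757\right) \left(-56915\right) = \frac{6102206302659}{139457098} \left(-56915\right) = - \frac{347307071715836985}{139457098}$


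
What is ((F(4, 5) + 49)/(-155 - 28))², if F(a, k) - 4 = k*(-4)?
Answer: 121/3721 ≈ 0.032518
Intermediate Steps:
F(a, k) = 4 - 4*k (F(a, k) = 4 + k*(-4) = 4 - 4*k)
((F(4, 5) + 49)/(-155 - 28))² = (((4 - 4*5) + 49)/(-155 - 28))² = (((4 - 20) + 49)/(-183))² = ((-16 + 49)*(-1/183))² = (33*(-1/183))² = (-11/61)² = 121/3721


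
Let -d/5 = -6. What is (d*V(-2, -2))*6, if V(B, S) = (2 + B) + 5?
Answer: 900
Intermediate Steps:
V(B, S) = 7 + B
d = 30 (d = -5*(-6) = 30)
(d*V(-2, -2))*6 = (30*(7 - 2))*6 = (30*5)*6 = 150*6 = 900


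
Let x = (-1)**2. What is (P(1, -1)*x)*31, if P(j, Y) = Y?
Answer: -31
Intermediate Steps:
x = 1
(P(1, -1)*x)*31 = -1*1*31 = -1*31 = -31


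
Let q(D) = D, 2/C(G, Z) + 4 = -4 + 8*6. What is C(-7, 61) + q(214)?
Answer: 4281/20 ≈ 214.05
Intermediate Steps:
C(G, Z) = 1/20 (C(G, Z) = 2/(-4 + (-4 + 8*6)) = 2/(-4 + (-4 + 48)) = 2/(-4 + 44) = 2/40 = 2*(1/40) = 1/20)
C(-7, 61) + q(214) = 1/20 + 214 = 4281/20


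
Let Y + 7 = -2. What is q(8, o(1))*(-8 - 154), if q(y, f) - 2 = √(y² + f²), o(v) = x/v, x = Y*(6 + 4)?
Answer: -324 - 324*√2041 ≈ -14961.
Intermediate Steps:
Y = -9 (Y = -7 - 2 = -9)
x = -90 (x = -9*(6 + 4) = -9*10 = -90)
o(v) = -90/v
q(y, f) = 2 + √(f² + y²) (q(y, f) = 2 + √(y² + f²) = 2 + √(f² + y²))
q(8, o(1))*(-8 - 154) = (2 + √((-90/1)² + 8²))*(-8 - 154) = (2 + √((-90*1)² + 64))*(-162) = (2 + √((-90)² + 64))*(-162) = (2 + √(8100 + 64))*(-162) = (2 + √8164)*(-162) = (2 + 2*√2041)*(-162) = -324 - 324*√2041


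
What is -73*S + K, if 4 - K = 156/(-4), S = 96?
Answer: -6965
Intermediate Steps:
K = 43 (K = 4 - 156/(-4) = 4 - 156*(-1)/4 = 4 - 1*(-39) = 4 + 39 = 43)
-73*S + K = -73*96 + 43 = -7008 + 43 = -6965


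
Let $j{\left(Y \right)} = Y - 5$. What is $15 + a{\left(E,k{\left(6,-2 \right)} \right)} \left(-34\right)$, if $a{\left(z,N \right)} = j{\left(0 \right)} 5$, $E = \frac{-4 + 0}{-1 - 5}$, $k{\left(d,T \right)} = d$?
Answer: $865$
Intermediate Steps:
$j{\left(Y \right)} = -5 + Y$
$E = \frac{2}{3}$ ($E = - \frac{4}{-6} = \left(-4\right) \left(- \frac{1}{6}\right) = \frac{2}{3} \approx 0.66667$)
$a{\left(z,N \right)} = -25$ ($a{\left(z,N \right)} = \left(-5 + 0\right) 5 = \left(-5\right) 5 = -25$)
$15 + a{\left(E,k{\left(6,-2 \right)} \right)} \left(-34\right) = 15 - -850 = 15 + 850 = 865$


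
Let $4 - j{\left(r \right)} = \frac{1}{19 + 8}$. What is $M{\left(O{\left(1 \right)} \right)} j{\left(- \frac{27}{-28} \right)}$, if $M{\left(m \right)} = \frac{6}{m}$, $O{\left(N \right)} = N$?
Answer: $\frac{214}{9} \approx 23.778$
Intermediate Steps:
$j{\left(r \right)} = \frac{107}{27}$ ($j{\left(r \right)} = 4 - \frac{1}{19 + 8} = 4 - \frac{1}{27} = \frac{107}{27}$)
$M{\left(O{\left(1 \right)} \right)} j{\left(- \frac{27}{-28} \right)} = \frac{6}{1} \cdot \frac{107}{27} = 6 \cdot 1 \cdot \frac{107}{27} = 6 \cdot \frac{107}{27} = \frac{214}{9}$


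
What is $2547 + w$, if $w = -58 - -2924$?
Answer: $5413$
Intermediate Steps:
$w = 2866$ ($w = -58 + 2924 = 2866$)
$2547 + w = 2547 + 2866 = 5413$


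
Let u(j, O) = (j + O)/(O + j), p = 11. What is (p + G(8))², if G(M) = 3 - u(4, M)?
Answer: 169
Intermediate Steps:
u(j, O) = 1 (u(j, O) = (O + j)/(O + j) = 1)
G(M) = 2 (G(M) = 3 - 1*1 = 3 - 1 = 2)
(p + G(8))² = (11 + 2)² = 13² = 169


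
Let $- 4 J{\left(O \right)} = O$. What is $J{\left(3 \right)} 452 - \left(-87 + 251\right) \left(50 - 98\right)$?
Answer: $7533$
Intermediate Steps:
$J{\left(O \right)} = - \frac{O}{4}$
$J{\left(3 \right)} 452 - \left(-87 + 251\right) \left(50 - 98\right) = \left(- \frac{1}{4}\right) 3 \cdot 452 - \left(-87 + 251\right) \left(50 - 98\right) = \left(- \frac{3}{4}\right) 452 - 164 \left(-48\right) = -339 - -7872 = -339 + 7872 = 7533$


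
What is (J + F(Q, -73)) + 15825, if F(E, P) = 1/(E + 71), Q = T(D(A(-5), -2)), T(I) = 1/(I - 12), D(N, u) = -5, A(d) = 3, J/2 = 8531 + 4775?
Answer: 51179039/1206 ≈ 42437.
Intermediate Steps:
J = 26612 (J = 2*(8531 + 4775) = 2*13306 = 26612)
T(I) = 1/(-12 + I)
Q = -1/17 (Q = 1/(-12 - 5) = 1/(-17) = -1/17 ≈ -0.058824)
F(E, P) = 1/(71 + E)
(J + F(Q, -73)) + 15825 = (26612 + 1/(71 - 1/17)) + 15825 = (26612 + 1/(1206/17)) + 15825 = (26612 + 17/1206) + 15825 = 32094089/1206 + 15825 = 51179039/1206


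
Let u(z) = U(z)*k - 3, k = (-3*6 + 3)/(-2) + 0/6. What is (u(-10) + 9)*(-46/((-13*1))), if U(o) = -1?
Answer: -69/13 ≈ -5.3077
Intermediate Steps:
k = 15/2 (k = (-18 + 3)*(-1/2) + 0*(1/6) = -15*(-1/2) + 0 = 15/2 + 0 = 15/2 ≈ 7.5000)
u(z) = -21/2 (u(z) = -1*15/2 - 3 = -15/2 - 3 = -21/2)
(u(-10) + 9)*(-46/((-13*1))) = (-21/2 + 9)*(-46/((-13*1))) = -(-69)/(-13) = -(-69)*(-1)/13 = -3/2*46/13 = -69/13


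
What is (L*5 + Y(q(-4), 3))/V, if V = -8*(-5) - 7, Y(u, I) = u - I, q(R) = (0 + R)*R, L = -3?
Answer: -2/33 ≈ -0.060606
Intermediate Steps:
q(R) = R**2 (q(R) = R*R = R**2)
V = 33 (V = -4*(-10) - 7 = 40 - 7 = 33)
(L*5 + Y(q(-4), 3))/V = (-3*5 + ((-4)**2 - 1*3))/33 = (-15 + (16 - 3))*(1/33) = (-15 + 13)*(1/33) = -2*1/33 = -2/33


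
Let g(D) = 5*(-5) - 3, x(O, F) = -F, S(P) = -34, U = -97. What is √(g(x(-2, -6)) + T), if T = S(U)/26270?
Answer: I*√4831013595/13135 ≈ 5.2916*I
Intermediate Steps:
g(D) = -28 (g(D) = -25 - 3 = -28)
T = -17/13135 (T = -34/26270 = -34*1/26270 = -17/13135 ≈ -0.0012943)
√(g(x(-2, -6)) + T) = √(-28 - 17/13135) = √(-367797/13135) = I*√4831013595/13135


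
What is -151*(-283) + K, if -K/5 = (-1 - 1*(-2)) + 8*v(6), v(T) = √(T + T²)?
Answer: 42728 - 40*√42 ≈ 42469.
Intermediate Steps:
K = -5 - 40*√42 (K = -5*((-1 - 1*(-2)) + 8*√(6*(1 + 6))) = -5*((-1 + 2) + 8*√(6*7)) = -5*(1 + 8*√42) = -5 - 40*√42 ≈ -264.23)
-151*(-283) + K = -151*(-283) + (-5 - 40*√42) = 42733 + (-5 - 40*√42) = 42728 - 40*√42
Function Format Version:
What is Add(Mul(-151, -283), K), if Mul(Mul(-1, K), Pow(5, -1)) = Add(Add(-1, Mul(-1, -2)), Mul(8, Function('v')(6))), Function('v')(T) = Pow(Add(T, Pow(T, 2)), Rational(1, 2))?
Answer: Add(42728, Mul(-40, Pow(42, Rational(1, 2)))) ≈ 42469.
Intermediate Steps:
K = Add(-5, Mul(-40, Pow(42, Rational(1, 2)))) (K = Mul(-5, Add(Add(-1, Mul(-1, -2)), Mul(8, Pow(Mul(6, Add(1, 6)), Rational(1, 2))))) = Mul(-5, Add(Add(-1, 2), Mul(8, Pow(Mul(6, 7), Rational(1, 2))))) = Mul(-5, Add(1, Mul(8, Pow(42, Rational(1, 2))))) = Add(-5, Mul(-40, Pow(42, Rational(1, 2)))) ≈ -264.23)
Add(Mul(-151, -283), K) = Add(Mul(-151, -283), Add(-5, Mul(-40, Pow(42, Rational(1, 2))))) = Add(42733, Add(-5, Mul(-40, Pow(42, Rational(1, 2))))) = Add(42728, Mul(-40, Pow(42, Rational(1, 2))))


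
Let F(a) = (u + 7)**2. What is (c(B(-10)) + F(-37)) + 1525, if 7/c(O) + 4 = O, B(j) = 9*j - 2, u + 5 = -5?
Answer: 147257/96 ≈ 1533.9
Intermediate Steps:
u = -10 (u = -5 - 5 = -10)
B(j) = -2 + 9*j
c(O) = 7/(-4 + O)
F(a) = 9 (F(a) = (-10 + 7)**2 = (-3)**2 = 9)
(c(B(-10)) + F(-37)) + 1525 = (7/(-4 + (-2 + 9*(-10))) + 9) + 1525 = (7/(-4 + (-2 - 90)) + 9) + 1525 = (7/(-4 - 92) + 9) + 1525 = (7/(-96) + 9) + 1525 = (7*(-1/96) + 9) + 1525 = (-7/96 + 9) + 1525 = 857/96 + 1525 = 147257/96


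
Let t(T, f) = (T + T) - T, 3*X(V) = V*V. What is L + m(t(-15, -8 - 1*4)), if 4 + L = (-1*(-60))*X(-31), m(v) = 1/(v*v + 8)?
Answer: 4477329/233 ≈ 19216.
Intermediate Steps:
X(V) = V²/3 (X(V) = (V*V)/3 = V²/3)
t(T, f) = T (t(T, f) = 2*T - T = T)
m(v) = 1/(8 + v²) (m(v) = 1/(v² + 8) = 1/(8 + v²))
L = 19216 (L = -4 + (-1*(-60))*((⅓)*(-31)²) = -4 + 60*((⅓)*961) = -4 + 60*(961/3) = -4 + 19220 = 19216)
L + m(t(-15, -8 - 1*4)) = 19216 + 1/(8 + (-15)²) = 19216 + 1/(8 + 225) = 19216 + 1/233 = 4477329/233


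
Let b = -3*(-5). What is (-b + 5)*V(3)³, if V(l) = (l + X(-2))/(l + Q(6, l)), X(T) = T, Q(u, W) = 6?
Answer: -10/729 ≈ -0.013717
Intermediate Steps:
b = 15
V(l) = (-2 + l)/(6 + l) (V(l) = (l - 2)/(l + 6) = (-2 + l)/(6 + l))
(-b + 5)*V(3)³ = (-1*15 + 5)*((-2 + 3)/(6 + 3))³ = (-15 + 5)*(1/9)³ = -10*((⅑)*1)³ = -10*(⅑)³ = -10*1/729 = -10/729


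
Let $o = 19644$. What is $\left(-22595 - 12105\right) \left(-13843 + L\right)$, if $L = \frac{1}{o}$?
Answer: $\frac{2359009154425}{4911} \approx 4.8035 \cdot 10^{8}$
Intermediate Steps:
$L = \frac{1}{19644} \approx 5.0906 \cdot 10^{-5}$
$\left(-22595 - 12105\right) \left(-13843 + L\right) = \left(-22595 - 12105\right) \left(-13843 + \frac{1}{19644}\right) = \left(-34700\right) \left(- \frac{271931891}{19644}\right) = \frac{2359009154425}{4911}$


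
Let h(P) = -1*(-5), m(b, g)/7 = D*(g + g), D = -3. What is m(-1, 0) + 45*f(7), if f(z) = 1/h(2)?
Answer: 9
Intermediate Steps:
m(b, g) = -42*g (m(b, g) = 7*(-3*(g + g)) = 7*(-6*g) = -42*g)
h(P) = 5
f(z) = 1/5
m(-1, 0) + 45*f(7) = -42*0 + 45*(1/5) = 0 + 9 = 9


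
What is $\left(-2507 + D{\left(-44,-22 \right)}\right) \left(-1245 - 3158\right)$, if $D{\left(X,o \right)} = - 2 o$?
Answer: $10844589$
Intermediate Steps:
$\left(-2507 + D{\left(-44,-22 \right)}\right) \left(-1245 - 3158\right) = \left(-2507 - -44\right) \left(-1245 - 3158\right) = \left(-2507 + 44\right) \left(-4403\right) = \left(-2463\right) \left(-4403\right) = 10844589$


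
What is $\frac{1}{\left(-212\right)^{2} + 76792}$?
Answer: $\frac{1}{121736} \approx 8.2145 \cdot 10^{-6}$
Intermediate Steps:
$\frac{1}{\left(-212\right)^{2} + 76792} = \frac{1}{44944 + 76792} = \frac{1}{121736}$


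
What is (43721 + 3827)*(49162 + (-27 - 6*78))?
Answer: 2314018516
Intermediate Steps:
(43721 + 3827)*(49162 + (-27 - 6*78)) = 47548*(49162 + (-27 - 468)) = 47548*(49162 - 495) = 47548*48667 = 2314018516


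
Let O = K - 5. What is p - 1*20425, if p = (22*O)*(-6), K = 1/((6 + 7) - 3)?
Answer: -98891/5 ≈ -19778.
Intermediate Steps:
K = 1/10 (K = 1/(13 - 3) = 1/10 ≈ 0.10000)
O = -49/10 (O = 1/10 - 5 = -49/10 ≈ -4.9000)
p = 3234/5 (p = (22*(-49/10))*(-6) = -539/5*(-6) = 3234/5 ≈ 646.80)
p - 1*20425 = 3234/5 - 1*20425 = 3234/5 - 20425 = -98891/5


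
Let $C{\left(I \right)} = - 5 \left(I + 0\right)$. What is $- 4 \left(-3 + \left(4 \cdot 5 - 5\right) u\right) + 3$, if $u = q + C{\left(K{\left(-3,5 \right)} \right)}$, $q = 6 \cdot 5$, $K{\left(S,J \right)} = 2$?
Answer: $-1185$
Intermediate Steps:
$q = 30$
$C{\left(I \right)} = - 5 I$
$u = 20$ ($u = 30 - 10 = 20$)
$- 4 \left(-3 + \left(4 \cdot 5 - 5\right) u\right) + 3 = - 4 \left(-3 + \left(4 \cdot 5 - 5\right) 20\right) + 3 = - 4 \left(-3 + \left(20 - 5\right) 20\right) + 3 = - 4 \left(-3 + 15 \cdot 20\right) + 3 = - 4 \left(-3 + 300\right) + 3 = \left(-4\right) 297 + 3 = -1188 + 3 = -1185$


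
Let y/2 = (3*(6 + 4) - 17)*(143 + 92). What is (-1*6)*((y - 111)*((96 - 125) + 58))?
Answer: -1043826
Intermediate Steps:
y = 6110 (y = 2*((3*(6 + 4) - 17)*(143 + 92)) = 2*((3*10 - 17)*235) = 2*((30 - 17)*235) = 2*(13*235) = 2*3055 = 6110)
(-1*6)*((y - 111)*((96 - 125) + 58)) = (-1*6)*((6110 - 111)*((96 - 125) + 58)) = -35994*(-29 + 58) = -35994*29 = -6*173971 = -1043826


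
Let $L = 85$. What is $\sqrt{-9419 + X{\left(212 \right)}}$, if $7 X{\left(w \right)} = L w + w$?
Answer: $\frac{i \sqrt{333907}}{7} \approx 82.55 i$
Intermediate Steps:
$X{\left(w \right)} = \frac{86 w}{7}$ ($X{\left(w \right)} = \frac{85 w + w}{7} = \frac{86 w}{7}$)
$\sqrt{-9419 + X{\left(212 \right)}} = \sqrt{-9419 + \frac{86}{7} \cdot 212} = \sqrt{-9419 + \frac{18232}{7}} = \sqrt{- \frac{47701}{7}} = \frac{i \sqrt{333907}}{7}$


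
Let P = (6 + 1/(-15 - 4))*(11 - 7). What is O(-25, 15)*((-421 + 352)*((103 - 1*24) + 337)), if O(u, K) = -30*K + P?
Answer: 232444992/19 ≈ 1.2234e+7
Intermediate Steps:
P = 452/19 (P = (6 + 1/(-19))*4 = (6 - 1/19)*4 = (113/19)*4 = 452/19 ≈ 23.789)
O(u, K) = 452/19 - 30*K (O(u, K) = -30*K + 452/19 = 452/19 - 30*K)
O(-25, 15)*((-421 + 352)*((103 - 1*24) + 337)) = (452/19 - 30*15)*((-421 + 352)*((103 - 1*24) + 337)) = (452/19 - 450)*(-69*((103 - 24) + 337)) = -(-558762)*(79 + 337)/19 = -(-558762)*416/19 = -8098/19*(-28704) = 232444992/19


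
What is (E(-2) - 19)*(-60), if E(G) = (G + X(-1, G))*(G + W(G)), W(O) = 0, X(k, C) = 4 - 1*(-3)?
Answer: 1740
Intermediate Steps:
X(k, C) = 7 (X(k, C) = 4 + 3 = 7)
E(G) = G*(7 + G) (E(G) = (G + 7)*(G + 0) = (7 + G)*G = G*(7 + G))
(E(-2) - 19)*(-60) = (-2*(7 - 2) - 19)*(-60) = (-2*5 - 19)*(-60) = (-10 - 19)*(-60) = -29*(-60) = 1740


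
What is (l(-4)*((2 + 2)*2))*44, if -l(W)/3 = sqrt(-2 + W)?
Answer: -1056*I*sqrt(6) ≈ -2586.7*I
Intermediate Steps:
l(W) = -3*sqrt(-2 + W)
(l(-4)*((2 + 2)*2))*44 = ((-3*sqrt(-2 - 4))*((2 + 2)*2))*44 = ((-3*I*sqrt(6))*(4*2))*44 = (-3*I*sqrt(6)*8)*44 = -24*I*sqrt(6)*44 = -1056*I*sqrt(6)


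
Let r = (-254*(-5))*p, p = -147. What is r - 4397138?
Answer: -4583828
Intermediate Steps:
r = -186690 (r = -254*(-5)*(-147) = 1270*(-147) = -186690)
r - 4397138 = -186690 - 4397138 = -4583828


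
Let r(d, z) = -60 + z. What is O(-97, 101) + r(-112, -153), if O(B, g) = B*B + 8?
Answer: 9204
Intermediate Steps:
O(B, g) = 8 + B² (O(B, g) = B² + 8 = 8 + B²)
O(-97, 101) + r(-112, -153) = (8 + (-97)²) + (-60 - 153) = (8 + 9409) - 213 = 9417 - 213 = 9204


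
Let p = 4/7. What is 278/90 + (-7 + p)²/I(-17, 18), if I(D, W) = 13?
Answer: 179668/28665 ≈ 6.2679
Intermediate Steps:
p = 4/7 (p = 4*(⅐) = 4/7 ≈ 0.57143)
278/90 + (-7 + p)²/I(-17, 18) = 278/90 + (-7 + 4/7)²/13 = 278*(1/90) + (-45/7)²*(1/13) = 139/45 + (2025/49)*(1/13) = 139/45 + 2025/637 = 179668/28665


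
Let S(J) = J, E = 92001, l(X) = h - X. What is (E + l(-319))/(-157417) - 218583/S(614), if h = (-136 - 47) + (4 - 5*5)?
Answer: -34465239335/96654038 ≈ -356.58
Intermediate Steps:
h = -204 (h = -183 + (4 - 25) = -183 - 21 = -204)
l(X) = -204 - X
(E + l(-319))/(-157417) - 218583/S(614) = (92001 + (-204 - 1*(-319)))/(-157417) - 218583/614 = (92001 + (-204 + 319))*(-1/157417) - 218583*1/614 = (92001 + 115)*(-1/157417) - 218583/614 = 92116*(-1/157417) - 218583/614 = -92116/157417 - 218583/614 = -34465239335/96654038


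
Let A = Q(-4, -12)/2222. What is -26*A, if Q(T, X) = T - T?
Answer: 0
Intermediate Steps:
Q(T, X) = 0
A = 0 (A = 0/2222 = 0*(1/2222) = 0)
-26*A = -26*0 = 0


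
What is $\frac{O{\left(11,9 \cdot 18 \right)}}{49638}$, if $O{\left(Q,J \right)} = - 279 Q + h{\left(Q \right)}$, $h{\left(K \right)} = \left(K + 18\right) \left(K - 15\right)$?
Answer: $- \frac{3185}{49638} \approx -0.064165$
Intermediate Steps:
$h{\left(K \right)} = \left(-15 + K\right) \left(18 + K\right)$ ($h{\left(K \right)} = \left(18 + K\right) \left(-15 + K\right) = \left(-15 + K\right) \left(18 + K\right)$)
$O{\left(Q,J \right)} = -270 + Q^{2} - 276 Q$ ($O{\left(Q,J \right)} = - 279 Q + \left(-270 + Q^{2} + 3 Q\right) = -270 + Q^{2} - 276 Q$)
$\frac{O{\left(11,9 \cdot 18 \right)}}{49638} = \frac{-270 + 11^{2} - 3036}{49638} = \left(-270 + 121 - 3036\right) \frac{1}{49638} = \left(-3185\right) \frac{1}{49638} = - \frac{3185}{49638}$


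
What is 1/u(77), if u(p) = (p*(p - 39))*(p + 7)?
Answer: 1/245784 ≈ 4.0686e-6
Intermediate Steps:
u(p) = p*(-39 + p)*(7 + p) (u(p) = (p*(-39 + p))*(7 + p) = p*(-39 + p)*(7 + p))
1/u(77) = 1/(77*(-273 + 77² - 32*77)) = 1/(77*(-273 + 5929 - 2464)) = 1/(77*3192) = 1/245784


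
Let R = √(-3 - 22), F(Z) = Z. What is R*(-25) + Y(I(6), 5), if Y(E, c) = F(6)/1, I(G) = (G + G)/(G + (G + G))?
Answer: 6 - 125*I ≈ 6.0 - 125.0*I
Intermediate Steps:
I(G) = ⅔ (I(G) = (2*G)/(G + 2*G) = (2*G)/((3*G)) = (2*G)*(1/(3*G)) = ⅔)
R = 5*I (R = √(-25) = 5*I ≈ 5.0*I)
Y(E, c) = 6 (Y(E, c) = 6/1 = 6*1 = 6)
R*(-25) + Y(I(6), 5) = (5*I)*(-25) + 6 = -125*I + 6 = 6 - 125*I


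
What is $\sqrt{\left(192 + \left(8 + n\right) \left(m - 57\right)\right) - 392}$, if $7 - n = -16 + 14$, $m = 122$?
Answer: $\sqrt{905} \approx 30.083$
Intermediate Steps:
$n = 9$ ($n = 7 - \left(-16 + 14\right) = 7 - -2 = 7 + 2 = 9$)
$\sqrt{\left(192 + \left(8 + n\right) \left(m - 57\right)\right) - 392} = \sqrt{\left(192 + \left(8 + 9\right) \left(122 - 57\right)\right) - 392} = \sqrt{\left(192 + 17 \cdot 65\right) - 392} = \sqrt{\left(192 + 1105\right) - 392} = \sqrt{1297 - 392} = \sqrt{905}$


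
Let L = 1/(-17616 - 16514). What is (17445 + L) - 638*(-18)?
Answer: 987346769/34130 ≈ 28929.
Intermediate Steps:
L = -1/34130 (L = 1/(-34130) = -1/34130 ≈ -2.9300e-5)
(17445 + L) - 638*(-18) = (17445 - 1/34130) - 638*(-18) = 595397849/34130 + 11484 = 987346769/34130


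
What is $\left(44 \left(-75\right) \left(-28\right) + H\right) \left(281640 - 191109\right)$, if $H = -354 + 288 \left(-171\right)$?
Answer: $3874545738$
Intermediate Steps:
$H = -49602$ ($H = -354 - 49248 = -49602$)
$\left(44 \left(-75\right) \left(-28\right) + H\right) \left(281640 - 191109\right) = \left(44 \left(-75\right) \left(-28\right) - 49602\right) \left(281640 - 191109\right) = \left(\left(-3300\right) \left(-28\right) - 49602\right) 90531 = \left(92400 - 49602\right) 90531 = 42798 \cdot 90531 = 3874545738$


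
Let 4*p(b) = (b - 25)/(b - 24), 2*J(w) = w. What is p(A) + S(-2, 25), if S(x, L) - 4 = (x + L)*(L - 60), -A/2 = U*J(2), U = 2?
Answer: -89683/112 ≈ -800.74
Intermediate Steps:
J(w) = w/2
A = -4 (A = -4*(1/2)*2 = -4 ≈ -4.0000)
S(x, L) = 4 + (-60 + L)*(L + x) (S(x, L) = 4 + (x + L)*(L - 60) = 4 + (L + x)*(-60 + L) = 4 + (-60 + L)*(L + x))
p(b) = (-25 + b)/(4*(-24 + b)) (p(b) = ((b - 25)/(b - 24))/4 = ((-25 + b)/(-24 + b))/4 = (-25 + b)/(4*(-24 + b)))
p(A) + S(-2, 25) = (-25 - 4)/(4*(-24 - 4)) + (4 + 25**2 - 60*25 - 60*(-2) + 25*(-2)) = (1/4)*(-29)/(-28) + (4 + 625 - 1500 + 120 - 50) = (1/4)*(-1/28)*(-29) - 801 = 29/112 - 801 = -89683/112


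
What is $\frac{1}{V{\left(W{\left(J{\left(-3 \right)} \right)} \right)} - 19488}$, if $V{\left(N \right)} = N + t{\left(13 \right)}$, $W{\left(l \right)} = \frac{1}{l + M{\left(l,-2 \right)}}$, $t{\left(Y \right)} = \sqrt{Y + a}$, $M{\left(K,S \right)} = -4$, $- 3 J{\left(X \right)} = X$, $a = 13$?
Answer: $- \frac{175395}{3418155991} - \frac{9 \sqrt{26}}{3418155991} \approx -5.1326 \cdot 10^{-5}$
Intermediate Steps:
$J{\left(X \right)} = - \frac{X}{3}$
$t{\left(Y \right)} = \sqrt{13 + Y}$ ($t{\left(Y \right)} = \sqrt{Y + 13} = \sqrt{13 + Y}$)
$W{\left(l \right)} = \frac{1}{-4 + l}$ ($W{\left(l \right)} = \frac{1}{l - 4} = \frac{1}{-4 + l}$)
$V{\left(N \right)} = N + \sqrt{26}$ ($V{\left(N \right)} = N + \sqrt{13 + 13} = N + \sqrt{26}$)
$\frac{1}{V{\left(W{\left(J{\left(-3 \right)} \right)} \right)} - 19488} = \frac{1}{\left(\frac{1}{-4 - -1} + \sqrt{26}\right) - 19488} = \frac{1}{\left(\frac{1}{-4 + 1} + \sqrt{26}\right) - 19488} = \frac{1}{\left(\frac{1}{-3} + \sqrt{26}\right) - 19488} = \frac{1}{\left(- \frac{1}{3} + \sqrt{26}\right) - 19488} = \frac{1}{- \frac{58465}{3} + \sqrt{26}}$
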